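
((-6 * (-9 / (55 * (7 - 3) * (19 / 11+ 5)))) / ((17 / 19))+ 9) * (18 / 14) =1023597 / 88060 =11.62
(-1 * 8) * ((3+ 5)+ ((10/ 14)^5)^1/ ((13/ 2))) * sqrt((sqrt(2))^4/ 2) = -14033424 * sqrt(2)/ 218491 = -90.83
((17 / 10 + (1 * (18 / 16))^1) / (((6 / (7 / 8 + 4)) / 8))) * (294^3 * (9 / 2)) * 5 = 41996810583 / 4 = 10499202645.75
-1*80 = -80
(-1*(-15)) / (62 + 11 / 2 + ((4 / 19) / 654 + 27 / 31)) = 5778090 / 26337031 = 0.22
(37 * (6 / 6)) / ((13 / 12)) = 444 / 13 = 34.15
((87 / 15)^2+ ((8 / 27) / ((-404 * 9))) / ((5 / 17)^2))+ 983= 124756862 / 122715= 1016.64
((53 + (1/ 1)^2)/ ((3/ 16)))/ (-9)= -32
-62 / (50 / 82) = -2542 / 25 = -101.68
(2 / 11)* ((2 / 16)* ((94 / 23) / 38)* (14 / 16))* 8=329 / 19228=0.02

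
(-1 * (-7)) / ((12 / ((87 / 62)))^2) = 5887 / 61504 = 0.10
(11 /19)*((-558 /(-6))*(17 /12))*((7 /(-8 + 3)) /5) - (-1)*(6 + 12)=-6379 /1900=-3.36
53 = 53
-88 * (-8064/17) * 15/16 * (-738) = -490976640/17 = -28880978.82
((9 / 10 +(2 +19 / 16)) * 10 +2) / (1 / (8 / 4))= 343 / 4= 85.75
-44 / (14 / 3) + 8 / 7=-58 / 7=-8.29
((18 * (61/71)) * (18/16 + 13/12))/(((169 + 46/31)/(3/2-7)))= -3307359/3001880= -1.10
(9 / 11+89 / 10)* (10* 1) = 1069 / 11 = 97.18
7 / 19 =0.37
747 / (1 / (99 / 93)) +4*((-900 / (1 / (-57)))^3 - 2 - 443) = 16740706427969471 / 31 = 540022787999015.19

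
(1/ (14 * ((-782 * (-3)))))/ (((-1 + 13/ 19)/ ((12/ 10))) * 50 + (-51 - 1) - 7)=-19/ 45029124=-0.00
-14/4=-7/2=-3.50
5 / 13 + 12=161 / 13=12.38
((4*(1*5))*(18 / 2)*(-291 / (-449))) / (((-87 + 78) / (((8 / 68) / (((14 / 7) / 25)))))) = -145500 / 7633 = -19.06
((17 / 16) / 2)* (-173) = -2941 / 32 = -91.91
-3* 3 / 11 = -0.82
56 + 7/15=56.47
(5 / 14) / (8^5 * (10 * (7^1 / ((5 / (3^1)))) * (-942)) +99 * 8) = -1 / 3630010608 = -0.00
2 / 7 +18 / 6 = 23 / 7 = 3.29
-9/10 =-0.90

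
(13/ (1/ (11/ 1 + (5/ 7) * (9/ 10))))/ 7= 2119/ 98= 21.62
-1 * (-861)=861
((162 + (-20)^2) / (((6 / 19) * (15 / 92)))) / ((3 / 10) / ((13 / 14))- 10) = -6385444 / 5661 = -1127.97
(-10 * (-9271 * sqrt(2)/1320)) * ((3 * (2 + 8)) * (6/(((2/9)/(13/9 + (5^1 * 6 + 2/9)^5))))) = 69014624671468375 * sqrt(2)/48114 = 2028545084850.13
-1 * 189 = -189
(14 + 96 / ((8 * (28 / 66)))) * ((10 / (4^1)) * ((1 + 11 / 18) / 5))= 2146 / 63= 34.06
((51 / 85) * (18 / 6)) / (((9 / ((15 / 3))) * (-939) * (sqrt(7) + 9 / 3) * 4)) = -1 / 2504 + sqrt(7) / 7512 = -0.00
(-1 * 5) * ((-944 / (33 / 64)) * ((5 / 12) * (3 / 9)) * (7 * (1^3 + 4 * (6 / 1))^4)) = 1032500000000 / 297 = 3476430976.43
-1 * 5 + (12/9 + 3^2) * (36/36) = 16/3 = 5.33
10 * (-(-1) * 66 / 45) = 44 / 3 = 14.67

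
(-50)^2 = 2500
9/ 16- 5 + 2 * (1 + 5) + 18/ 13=8.95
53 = 53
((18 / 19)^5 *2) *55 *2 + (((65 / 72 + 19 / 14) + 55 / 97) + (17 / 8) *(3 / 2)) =173.90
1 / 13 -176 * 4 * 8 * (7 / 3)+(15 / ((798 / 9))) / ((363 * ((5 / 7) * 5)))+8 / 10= -2356372901 / 179322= -13140.46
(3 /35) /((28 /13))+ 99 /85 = 20067 /16660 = 1.20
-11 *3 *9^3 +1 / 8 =-192455 / 8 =-24056.88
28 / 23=1.22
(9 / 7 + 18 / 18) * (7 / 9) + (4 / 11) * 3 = 284 / 99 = 2.87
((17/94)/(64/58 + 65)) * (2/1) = 0.01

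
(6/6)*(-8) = -8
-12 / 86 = -6 / 43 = -0.14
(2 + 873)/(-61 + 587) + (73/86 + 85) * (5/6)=3311465/45236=73.20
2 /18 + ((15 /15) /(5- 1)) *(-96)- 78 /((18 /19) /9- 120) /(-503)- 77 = -100.89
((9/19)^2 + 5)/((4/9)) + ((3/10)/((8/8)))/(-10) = 423267/36100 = 11.72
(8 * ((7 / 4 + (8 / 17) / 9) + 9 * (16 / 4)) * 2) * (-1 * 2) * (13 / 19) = -2406040 / 2907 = -827.67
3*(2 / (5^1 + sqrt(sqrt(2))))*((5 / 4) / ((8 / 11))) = -4125*2^(1 / 4) / 9968 - 165*2^(3 / 4) / 9968 + 825*sqrt(2) / 9968 + 20625 / 9968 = 1.67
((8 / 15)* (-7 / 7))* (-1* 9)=24 / 5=4.80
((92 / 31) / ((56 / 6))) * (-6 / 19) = -414 / 4123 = -0.10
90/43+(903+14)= 39521/43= 919.09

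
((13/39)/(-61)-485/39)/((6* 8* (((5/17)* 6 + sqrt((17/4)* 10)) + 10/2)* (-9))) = 1928803/32287788-1425637* sqrt(170)/322877880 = 0.00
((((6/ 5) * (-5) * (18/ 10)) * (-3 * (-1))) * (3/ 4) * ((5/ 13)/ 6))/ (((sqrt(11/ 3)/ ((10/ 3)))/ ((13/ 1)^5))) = -3855735 * sqrt(33)/ 22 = -1006795.97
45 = 45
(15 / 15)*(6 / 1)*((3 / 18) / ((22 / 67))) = 67 / 22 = 3.05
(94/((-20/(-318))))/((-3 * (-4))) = 2491/20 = 124.55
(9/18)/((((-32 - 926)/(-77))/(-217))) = -16709/1916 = -8.72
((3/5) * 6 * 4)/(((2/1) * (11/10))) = 72/11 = 6.55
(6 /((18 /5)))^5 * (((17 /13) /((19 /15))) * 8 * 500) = 1062500000 /20007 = 53106.41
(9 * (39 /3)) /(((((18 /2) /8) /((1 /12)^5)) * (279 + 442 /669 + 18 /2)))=2899 /2002205952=0.00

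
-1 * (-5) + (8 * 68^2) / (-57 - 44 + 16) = -2151 / 5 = -430.20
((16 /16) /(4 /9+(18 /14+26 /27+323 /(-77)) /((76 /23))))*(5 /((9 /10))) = -62700 /1631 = -38.44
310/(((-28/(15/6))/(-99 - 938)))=803675/28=28702.68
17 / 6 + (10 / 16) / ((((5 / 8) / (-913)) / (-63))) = 57521.83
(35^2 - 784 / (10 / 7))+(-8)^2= 3701 / 5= 740.20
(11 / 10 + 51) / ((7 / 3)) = 1563 / 70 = 22.33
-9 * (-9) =81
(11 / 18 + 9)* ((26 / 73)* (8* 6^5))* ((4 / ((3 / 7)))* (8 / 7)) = 165814272 / 73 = 2271428.38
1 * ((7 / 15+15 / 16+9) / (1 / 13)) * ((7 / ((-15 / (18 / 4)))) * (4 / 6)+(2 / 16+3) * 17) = 67161809 / 9600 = 6996.02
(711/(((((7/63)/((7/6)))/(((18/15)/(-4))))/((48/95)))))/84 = -13.47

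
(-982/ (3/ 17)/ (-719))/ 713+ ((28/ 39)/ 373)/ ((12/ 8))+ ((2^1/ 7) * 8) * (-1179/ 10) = -269.47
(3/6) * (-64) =-32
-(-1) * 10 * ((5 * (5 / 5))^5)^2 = 97656250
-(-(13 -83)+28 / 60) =-1057 / 15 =-70.47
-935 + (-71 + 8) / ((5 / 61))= -8518 / 5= -1703.60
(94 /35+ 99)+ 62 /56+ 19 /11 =160961 /1540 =104.52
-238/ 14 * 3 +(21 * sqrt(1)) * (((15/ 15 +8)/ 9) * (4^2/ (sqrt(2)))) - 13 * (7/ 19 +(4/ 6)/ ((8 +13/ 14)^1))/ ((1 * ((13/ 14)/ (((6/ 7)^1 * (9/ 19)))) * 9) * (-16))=-9202343/ 180500 +168 * sqrt(2)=186.61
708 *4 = 2832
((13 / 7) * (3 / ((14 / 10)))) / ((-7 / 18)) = -3510 / 343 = -10.23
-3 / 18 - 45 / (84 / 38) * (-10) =8543 / 42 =203.40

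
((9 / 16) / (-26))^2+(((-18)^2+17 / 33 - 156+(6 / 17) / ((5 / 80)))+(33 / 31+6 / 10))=2645862477083 / 15048084480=175.83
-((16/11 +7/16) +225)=-39933/176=-226.89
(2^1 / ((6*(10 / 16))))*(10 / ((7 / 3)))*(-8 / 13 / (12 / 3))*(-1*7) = 32 / 13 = 2.46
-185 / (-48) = 185 / 48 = 3.85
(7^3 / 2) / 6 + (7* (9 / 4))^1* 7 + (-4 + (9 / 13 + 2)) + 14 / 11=119089 / 858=138.80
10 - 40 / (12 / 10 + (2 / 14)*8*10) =1510 / 221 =6.83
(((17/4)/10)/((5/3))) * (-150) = -153/4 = -38.25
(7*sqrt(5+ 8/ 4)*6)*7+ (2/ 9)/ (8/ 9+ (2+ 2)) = 1/ 22+ 294*sqrt(7) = 777.90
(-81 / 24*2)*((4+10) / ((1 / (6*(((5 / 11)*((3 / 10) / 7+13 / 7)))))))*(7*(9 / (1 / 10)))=-3393495 / 11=-308499.55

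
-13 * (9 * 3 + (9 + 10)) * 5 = -2990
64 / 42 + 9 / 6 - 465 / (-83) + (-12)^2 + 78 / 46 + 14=13495711 / 80178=168.32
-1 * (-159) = 159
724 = 724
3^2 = 9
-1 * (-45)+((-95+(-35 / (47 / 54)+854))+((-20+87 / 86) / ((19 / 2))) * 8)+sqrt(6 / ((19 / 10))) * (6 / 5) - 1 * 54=695.93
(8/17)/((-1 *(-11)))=8/187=0.04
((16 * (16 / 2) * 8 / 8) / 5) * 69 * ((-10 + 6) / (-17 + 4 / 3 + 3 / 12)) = 423936 / 925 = 458.31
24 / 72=1 / 3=0.33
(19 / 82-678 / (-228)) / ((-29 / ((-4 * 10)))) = 99880 / 22591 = 4.42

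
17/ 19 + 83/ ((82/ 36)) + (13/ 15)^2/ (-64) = 418663549/ 11217600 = 37.32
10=10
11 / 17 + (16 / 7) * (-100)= -27123 / 119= -227.92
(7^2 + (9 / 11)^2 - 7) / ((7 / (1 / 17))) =5163 / 14399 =0.36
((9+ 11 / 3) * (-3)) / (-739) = 38 / 739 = 0.05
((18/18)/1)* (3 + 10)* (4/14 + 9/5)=949/35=27.11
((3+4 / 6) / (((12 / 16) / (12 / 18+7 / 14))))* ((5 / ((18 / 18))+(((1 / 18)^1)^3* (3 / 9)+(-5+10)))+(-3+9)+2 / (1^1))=24249533 / 236196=102.67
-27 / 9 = -3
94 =94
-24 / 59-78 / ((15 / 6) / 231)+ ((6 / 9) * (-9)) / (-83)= -176476482 / 24485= -7207.53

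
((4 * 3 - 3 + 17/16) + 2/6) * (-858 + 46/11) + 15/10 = -585727/66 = -8874.65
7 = 7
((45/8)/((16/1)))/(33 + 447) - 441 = -1806333/4096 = -441.00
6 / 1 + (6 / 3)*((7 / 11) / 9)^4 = 576362408 / 96059601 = 6.00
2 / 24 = 1 / 12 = 0.08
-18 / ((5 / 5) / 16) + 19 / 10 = -2861 / 10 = -286.10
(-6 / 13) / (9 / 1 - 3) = -1 / 13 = -0.08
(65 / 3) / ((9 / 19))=1235 / 27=45.74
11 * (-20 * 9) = -1980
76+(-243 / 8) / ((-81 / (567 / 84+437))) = 7757 / 32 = 242.41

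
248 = 248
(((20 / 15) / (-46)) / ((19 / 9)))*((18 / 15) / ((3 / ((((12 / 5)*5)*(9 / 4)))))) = -324 / 2185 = -0.15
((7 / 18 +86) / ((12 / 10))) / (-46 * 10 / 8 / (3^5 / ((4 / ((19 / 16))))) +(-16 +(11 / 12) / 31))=-41215275 / 9599519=-4.29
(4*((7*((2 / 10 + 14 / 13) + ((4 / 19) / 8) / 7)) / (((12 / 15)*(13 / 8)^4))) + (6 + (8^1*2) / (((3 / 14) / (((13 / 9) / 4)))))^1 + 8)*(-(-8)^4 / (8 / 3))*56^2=-228278778.82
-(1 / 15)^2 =-1 / 225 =-0.00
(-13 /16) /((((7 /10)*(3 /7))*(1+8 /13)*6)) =-845 /3024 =-0.28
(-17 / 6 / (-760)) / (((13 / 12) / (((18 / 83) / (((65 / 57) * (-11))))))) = -459 / 7714850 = -0.00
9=9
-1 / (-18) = 1 / 18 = 0.06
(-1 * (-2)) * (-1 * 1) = -2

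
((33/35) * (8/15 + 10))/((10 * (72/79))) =68651/63000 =1.09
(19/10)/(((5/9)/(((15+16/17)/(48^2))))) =5149/217600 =0.02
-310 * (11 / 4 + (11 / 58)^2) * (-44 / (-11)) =-3454.60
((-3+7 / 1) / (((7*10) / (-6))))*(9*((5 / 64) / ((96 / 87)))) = -783 / 3584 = -0.22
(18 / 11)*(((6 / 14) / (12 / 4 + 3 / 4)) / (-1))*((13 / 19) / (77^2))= -936 / 43370635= -0.00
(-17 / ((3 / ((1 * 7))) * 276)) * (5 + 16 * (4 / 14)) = -1139 / 828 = -1.38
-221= -221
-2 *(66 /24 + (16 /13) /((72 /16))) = -1415 /234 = -6.05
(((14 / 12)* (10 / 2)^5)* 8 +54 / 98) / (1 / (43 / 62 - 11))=-913254753 / 3038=-300610.52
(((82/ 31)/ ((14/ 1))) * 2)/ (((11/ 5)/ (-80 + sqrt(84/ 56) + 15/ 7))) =-223450/ 16709 + 205 * sqrt(6)/ 2387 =-13.16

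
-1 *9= -9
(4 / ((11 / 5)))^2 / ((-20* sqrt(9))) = -0.06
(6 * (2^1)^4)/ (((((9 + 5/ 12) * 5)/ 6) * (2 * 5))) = 3456/ 2825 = 1.22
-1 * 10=-10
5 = 5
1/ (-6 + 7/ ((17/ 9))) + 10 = 373/ 39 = 9.56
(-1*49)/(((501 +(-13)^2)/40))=-196/67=-2.93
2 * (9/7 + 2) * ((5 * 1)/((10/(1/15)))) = 23/105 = 0.22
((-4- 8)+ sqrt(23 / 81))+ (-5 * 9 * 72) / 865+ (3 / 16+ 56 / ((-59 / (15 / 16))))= -2686155 / 163312+ sqrt(23) / 9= -15.92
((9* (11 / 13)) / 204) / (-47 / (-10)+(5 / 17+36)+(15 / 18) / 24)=5940 / 6528509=0.00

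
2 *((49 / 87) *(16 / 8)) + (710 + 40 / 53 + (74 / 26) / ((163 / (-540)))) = 6874461902 / 9770709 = 703.58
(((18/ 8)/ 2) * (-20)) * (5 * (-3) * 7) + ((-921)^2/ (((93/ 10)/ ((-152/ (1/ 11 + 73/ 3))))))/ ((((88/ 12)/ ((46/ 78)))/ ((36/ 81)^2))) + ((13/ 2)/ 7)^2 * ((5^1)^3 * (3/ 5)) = -1887878717635/ 286489476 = -6589.70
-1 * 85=-85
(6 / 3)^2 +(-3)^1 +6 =7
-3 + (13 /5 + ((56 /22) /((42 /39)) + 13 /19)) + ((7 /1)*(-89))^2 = 405597572 /1045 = 388131.65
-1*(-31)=31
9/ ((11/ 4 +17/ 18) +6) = 324/ 349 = 0.93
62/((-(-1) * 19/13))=42.42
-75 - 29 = -104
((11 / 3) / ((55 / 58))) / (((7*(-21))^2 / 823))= 0.15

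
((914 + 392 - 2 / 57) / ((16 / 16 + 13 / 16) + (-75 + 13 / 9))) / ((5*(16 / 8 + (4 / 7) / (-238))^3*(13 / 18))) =-29043245205639 / 45926073376768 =-0.63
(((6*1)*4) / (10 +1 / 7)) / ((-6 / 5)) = -140 / 71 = -1.97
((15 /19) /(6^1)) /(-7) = -5 /266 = -0.02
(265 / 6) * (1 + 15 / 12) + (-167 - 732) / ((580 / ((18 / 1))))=2859 / 40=71.48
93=93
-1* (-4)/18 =2/9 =0.22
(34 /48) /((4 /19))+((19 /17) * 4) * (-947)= -4230.28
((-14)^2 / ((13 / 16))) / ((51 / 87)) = 90944 / 221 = 411.51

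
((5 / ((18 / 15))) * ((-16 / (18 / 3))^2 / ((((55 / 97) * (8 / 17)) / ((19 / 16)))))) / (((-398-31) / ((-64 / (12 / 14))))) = 8772680 / 382239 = 22.95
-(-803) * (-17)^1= -13651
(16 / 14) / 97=8 / 679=0.01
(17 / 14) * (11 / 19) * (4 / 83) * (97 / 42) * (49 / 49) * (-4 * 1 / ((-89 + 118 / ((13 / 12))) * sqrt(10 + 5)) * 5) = -943228 * sqrt(15) / 180123363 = -0.02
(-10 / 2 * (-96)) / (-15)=-32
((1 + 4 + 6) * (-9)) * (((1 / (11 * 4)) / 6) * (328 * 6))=-738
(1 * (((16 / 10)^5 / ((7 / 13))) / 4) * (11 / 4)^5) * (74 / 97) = 1239448496 / 2121875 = 584.13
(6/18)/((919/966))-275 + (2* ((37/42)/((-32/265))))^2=-25630311377/415005696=-61.76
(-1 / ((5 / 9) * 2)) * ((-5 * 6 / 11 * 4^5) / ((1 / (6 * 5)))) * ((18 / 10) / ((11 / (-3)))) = -4478976 / 121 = -37016.33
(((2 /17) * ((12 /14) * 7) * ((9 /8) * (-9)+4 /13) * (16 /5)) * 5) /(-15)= 8168 /1105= 7.39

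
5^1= 5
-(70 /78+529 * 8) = -165083 /39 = -4232.90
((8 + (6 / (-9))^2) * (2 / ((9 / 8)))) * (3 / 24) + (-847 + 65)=-63190 / 81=-780.12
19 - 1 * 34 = -15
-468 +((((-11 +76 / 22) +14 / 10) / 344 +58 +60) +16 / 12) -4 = -10009187 / 28380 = -352.68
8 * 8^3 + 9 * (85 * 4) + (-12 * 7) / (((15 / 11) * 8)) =71483 / 10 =7148.30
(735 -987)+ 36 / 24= -501 / 2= -250.50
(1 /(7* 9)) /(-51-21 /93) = -31 /100044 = -0.00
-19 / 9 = -2.11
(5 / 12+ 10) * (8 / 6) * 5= 69.44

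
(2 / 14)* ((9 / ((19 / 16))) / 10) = 72 / 665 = 0.11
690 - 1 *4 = 686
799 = 799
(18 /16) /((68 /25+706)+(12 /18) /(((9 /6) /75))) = 0.00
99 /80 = 1.24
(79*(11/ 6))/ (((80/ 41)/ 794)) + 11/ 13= 183883909/ 3120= 58937.15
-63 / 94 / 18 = -7 / 188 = -0.04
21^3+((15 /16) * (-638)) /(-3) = 75683 /8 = 9460.38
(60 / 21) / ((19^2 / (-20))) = -0.16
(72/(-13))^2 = 5184/169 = 30.67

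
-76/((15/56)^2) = -238336/225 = -1059.27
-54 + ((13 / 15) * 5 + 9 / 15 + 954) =13574 / 15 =904.93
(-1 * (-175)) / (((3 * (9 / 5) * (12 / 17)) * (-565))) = -2975 / 36612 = -0.08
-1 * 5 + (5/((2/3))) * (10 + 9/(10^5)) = 2800027/40000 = 70.00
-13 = -13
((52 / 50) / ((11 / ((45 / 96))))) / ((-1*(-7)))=39 / 6160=0.01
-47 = -47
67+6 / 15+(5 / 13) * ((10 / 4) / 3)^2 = 158341 / 2340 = 67.67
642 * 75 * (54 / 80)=130005 / 4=32501.25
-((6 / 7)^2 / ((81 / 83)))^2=-110224 / 194481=-0.57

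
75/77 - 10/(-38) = 1.24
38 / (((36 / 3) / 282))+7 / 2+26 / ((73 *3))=896.62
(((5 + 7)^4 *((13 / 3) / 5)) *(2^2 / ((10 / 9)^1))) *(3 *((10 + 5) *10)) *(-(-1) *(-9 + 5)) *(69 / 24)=-334803456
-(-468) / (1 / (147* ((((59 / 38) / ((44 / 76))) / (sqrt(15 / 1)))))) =676494* sqrt(15) / 55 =47637.27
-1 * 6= -6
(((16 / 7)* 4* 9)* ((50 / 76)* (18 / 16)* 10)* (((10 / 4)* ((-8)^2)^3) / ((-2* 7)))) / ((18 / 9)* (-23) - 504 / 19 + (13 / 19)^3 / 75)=718626816000000 / 1828050497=393111.03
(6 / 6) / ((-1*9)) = -1 / 9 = -0.11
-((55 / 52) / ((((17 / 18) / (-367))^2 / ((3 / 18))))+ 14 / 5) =-1000171021 / 37570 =-26621.53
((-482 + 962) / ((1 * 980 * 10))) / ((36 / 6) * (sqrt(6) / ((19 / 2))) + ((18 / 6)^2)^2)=0.00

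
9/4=2.25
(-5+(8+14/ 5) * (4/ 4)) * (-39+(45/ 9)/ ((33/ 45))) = -10266/ 55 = -186.65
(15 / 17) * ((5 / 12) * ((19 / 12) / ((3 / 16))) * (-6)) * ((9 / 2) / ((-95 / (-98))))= -1470 / 17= -86.47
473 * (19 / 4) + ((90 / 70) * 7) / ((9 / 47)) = 9175 / 4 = 2293.75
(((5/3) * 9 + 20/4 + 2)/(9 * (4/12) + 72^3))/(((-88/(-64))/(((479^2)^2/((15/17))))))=14318942914832/5598765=2557518.12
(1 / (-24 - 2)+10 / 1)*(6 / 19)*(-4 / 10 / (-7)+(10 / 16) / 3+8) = 256891 / 9880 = 26.00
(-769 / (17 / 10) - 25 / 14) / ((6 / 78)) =-1405105 / 238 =-5903.80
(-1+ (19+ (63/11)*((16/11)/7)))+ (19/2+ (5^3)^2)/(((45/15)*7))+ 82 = 204657/242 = 845.69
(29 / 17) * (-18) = -522 / 17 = -30.71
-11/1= -11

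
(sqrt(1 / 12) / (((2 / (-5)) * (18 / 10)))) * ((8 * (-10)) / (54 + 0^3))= 250 * sqrt(3) / 729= 0.59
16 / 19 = 0.84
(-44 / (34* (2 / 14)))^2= 82.06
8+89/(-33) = 175/33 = 5.30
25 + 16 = 41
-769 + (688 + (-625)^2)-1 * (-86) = 390630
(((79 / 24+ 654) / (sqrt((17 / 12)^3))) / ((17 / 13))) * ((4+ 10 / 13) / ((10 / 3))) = 293415 * sqrt(51) / 4913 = 426.50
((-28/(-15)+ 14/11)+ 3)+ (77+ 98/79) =1099892/13035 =84.38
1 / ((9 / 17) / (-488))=-8296 / 9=-921.78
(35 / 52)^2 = 1225 / 2704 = 0.45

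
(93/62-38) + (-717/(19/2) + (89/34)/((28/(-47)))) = -2104857/18088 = -116.37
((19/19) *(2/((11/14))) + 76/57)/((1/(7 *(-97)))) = -86912/33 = -2633.70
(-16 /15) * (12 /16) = -4 /5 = -0.80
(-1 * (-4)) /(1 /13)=52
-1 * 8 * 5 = -40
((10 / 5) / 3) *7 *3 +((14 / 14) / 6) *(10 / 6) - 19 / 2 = 43 / 9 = 4.78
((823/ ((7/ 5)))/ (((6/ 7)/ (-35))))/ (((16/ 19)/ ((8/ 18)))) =-2736475/ 216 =-12668.87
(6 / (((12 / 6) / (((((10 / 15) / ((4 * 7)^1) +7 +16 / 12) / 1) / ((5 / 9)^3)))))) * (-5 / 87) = -85293 / 10150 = -8.40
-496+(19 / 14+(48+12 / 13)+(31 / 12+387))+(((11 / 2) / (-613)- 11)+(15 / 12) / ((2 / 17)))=-75669085 / 1338792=-56.52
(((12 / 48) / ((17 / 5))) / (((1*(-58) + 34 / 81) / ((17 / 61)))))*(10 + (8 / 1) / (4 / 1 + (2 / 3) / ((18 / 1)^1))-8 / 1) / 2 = -87885 / 124043744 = -0.00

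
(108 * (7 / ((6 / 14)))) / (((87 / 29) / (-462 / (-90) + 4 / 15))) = 15876 / 5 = 3175.20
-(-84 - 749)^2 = -693889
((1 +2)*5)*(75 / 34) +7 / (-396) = 222631 / 6732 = 33.07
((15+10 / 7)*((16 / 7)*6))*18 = 198720 / 49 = 4055.51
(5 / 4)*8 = 10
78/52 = 3/2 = 1.50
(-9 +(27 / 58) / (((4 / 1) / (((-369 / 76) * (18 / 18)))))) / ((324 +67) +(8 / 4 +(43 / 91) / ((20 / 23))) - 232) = -0.06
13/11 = 1.18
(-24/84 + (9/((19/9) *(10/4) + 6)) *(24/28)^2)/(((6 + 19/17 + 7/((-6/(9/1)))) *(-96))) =221/238728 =0.00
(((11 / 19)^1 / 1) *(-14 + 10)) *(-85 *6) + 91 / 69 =1182.37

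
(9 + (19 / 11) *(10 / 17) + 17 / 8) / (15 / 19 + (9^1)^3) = 345097 / 20743536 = 0.02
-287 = -287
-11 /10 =-1.10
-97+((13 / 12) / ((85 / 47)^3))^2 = -5266202746859399 / 54309530250000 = -96.97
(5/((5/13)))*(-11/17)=-143/17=-8.41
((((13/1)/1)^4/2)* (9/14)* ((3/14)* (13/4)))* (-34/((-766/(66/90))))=624886119/3002720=208.11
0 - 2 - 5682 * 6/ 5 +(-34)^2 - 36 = -28502/ 5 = -5700.40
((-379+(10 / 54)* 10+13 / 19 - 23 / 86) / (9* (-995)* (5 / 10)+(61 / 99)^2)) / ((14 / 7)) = 6033290505 / 143400678242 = 0.04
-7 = -7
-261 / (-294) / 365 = 87 / 35770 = 0.00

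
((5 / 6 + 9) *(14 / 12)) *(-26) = -5369 / 18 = -298.28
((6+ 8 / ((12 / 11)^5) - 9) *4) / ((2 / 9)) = 67739 / 1728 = 39.20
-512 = -512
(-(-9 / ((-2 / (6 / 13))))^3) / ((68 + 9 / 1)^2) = -19683 / 13026013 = -0.00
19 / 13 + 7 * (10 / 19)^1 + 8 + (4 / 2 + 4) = 4729 / 247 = 19.15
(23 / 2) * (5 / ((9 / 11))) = 1265 / 18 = 70.28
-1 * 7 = -7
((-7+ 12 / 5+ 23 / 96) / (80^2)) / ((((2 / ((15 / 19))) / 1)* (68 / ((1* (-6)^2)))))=-18837 / 132300800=-0.00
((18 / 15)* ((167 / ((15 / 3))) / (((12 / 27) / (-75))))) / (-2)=13527 / 4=3381.75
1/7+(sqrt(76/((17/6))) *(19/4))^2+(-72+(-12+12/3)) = 125033/238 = 525.35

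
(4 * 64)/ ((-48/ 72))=-384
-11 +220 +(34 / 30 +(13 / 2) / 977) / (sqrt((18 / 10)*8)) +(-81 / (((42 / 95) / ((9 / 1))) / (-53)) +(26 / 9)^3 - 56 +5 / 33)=33413*sqrt(10) / 351720 +9831187007 / 112266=87570.78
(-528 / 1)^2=278784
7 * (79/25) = 553/25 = 22.12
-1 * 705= -705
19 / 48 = 0.40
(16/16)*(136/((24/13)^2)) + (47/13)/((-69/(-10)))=40.43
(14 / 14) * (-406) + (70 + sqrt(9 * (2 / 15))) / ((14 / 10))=-356 + sqrt(30) / 7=-355.22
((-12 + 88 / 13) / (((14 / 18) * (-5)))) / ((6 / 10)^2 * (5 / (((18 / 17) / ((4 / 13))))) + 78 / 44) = 0.59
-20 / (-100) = 0.20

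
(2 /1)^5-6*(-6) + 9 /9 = 69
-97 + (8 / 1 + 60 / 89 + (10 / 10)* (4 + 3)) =-7238 / 89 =-81.33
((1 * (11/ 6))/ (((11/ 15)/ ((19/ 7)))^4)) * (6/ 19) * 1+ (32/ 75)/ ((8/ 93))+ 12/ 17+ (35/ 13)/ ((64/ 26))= 5016208246561/ 43461941600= 115.42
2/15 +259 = 3887/15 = 259.13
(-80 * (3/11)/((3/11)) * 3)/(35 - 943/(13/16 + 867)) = -3332400/470887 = -7.08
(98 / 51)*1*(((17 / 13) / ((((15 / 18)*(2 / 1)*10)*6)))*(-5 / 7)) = -7 / 390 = -0.02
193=193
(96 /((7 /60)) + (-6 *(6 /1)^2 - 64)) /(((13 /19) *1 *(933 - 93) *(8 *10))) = 361 /30576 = 0.01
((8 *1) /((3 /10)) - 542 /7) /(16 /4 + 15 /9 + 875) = -533 /9247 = -0.06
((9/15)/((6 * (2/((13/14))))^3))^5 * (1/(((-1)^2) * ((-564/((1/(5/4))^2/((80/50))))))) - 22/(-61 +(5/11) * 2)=10517619439063817185589815207388790009623/28727877889343732064864595221676032000000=0.37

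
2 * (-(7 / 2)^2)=-49 / 2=-24.50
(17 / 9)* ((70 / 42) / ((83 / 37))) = 3145 / 2241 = 1.40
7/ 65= 0.11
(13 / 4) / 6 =0.54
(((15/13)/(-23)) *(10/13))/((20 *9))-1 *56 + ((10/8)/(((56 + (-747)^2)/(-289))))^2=-130159246997257243/2324263387012944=-56.00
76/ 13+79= 84.85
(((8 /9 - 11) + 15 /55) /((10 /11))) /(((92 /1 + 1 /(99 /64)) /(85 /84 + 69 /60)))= -1216039 /4815300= -0.25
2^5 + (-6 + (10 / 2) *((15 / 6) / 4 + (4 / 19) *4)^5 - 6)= 4380101627355 / 81136812032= 53.98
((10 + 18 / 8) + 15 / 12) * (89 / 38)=2403 / 76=31.62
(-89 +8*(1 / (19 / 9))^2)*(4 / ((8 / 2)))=-31481 / 361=-87.20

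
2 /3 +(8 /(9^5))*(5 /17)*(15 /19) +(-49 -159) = -1318144066 /6357609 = -207.33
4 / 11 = 0.36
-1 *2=-2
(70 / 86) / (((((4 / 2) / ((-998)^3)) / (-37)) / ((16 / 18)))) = 5148982118560 / 387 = 13304863355.45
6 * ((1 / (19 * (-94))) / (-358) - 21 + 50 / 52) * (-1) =499681683 / 4156022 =120.23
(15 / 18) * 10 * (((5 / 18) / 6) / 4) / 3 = 125 / 3888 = 0.03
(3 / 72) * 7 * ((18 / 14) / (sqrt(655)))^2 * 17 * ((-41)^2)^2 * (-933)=-1210123670967 / 36680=-32991375.98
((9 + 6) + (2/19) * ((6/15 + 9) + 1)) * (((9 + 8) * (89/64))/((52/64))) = 2313377/4940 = 468.29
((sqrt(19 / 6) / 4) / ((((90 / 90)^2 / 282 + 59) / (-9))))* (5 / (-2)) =2115* sqrt(114) / 133112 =0.17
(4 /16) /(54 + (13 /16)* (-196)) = -1 /421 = -0.00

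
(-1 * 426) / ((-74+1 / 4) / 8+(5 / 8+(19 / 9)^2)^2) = -178879104 / 6972859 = -25.65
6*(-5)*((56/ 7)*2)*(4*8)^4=-503316480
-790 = -790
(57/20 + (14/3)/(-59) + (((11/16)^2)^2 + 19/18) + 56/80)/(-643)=-826467119/111880765440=-0.01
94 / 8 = 11.75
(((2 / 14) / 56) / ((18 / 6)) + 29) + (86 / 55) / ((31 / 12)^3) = 56055976033 / 1926881880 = 29.09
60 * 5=300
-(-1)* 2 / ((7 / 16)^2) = 512 / 49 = 10.45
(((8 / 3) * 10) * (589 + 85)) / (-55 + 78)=53920 / 69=781.45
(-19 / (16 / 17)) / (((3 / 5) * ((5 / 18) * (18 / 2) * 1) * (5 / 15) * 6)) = -323 / 48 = -6.73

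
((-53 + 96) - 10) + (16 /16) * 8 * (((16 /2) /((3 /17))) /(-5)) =-593 /15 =-39.53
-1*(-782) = 782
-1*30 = -30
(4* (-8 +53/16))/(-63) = 25/84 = 0.30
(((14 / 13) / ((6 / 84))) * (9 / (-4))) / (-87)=0.39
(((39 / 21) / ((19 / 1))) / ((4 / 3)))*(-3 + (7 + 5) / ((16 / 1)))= -351 / 2128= -0.16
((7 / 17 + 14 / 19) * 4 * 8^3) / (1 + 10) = 759808 / 3553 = 213.85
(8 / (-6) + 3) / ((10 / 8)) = 4 / 3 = 1.33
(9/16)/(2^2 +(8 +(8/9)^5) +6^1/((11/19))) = 0.02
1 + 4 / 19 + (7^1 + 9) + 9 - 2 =460 / 19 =24.21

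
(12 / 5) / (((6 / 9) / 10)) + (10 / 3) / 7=766 / 21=36.48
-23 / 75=-0.31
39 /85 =0.46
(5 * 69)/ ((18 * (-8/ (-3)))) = 115/ 16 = 7.19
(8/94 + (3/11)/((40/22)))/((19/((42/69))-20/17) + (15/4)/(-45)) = 78897/10052125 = 0.01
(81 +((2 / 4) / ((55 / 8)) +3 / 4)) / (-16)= -18001 / 3520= -5.11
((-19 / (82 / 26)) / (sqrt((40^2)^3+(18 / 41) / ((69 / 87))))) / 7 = -247 *sqrt(3642363904492246) / 1108545536149814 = -0.00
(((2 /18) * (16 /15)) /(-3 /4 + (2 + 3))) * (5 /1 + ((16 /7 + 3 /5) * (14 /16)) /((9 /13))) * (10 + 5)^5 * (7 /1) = 21791000 /17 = 1281823.53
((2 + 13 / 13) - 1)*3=6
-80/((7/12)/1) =-137.14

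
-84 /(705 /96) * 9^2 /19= -217728 /4465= -48.76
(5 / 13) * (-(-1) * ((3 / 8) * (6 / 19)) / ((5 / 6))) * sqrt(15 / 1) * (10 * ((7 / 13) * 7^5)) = 15882615 * sqrt(15) / 3211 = 19156.99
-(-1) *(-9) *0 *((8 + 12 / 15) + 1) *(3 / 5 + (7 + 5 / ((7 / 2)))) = 0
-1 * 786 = -786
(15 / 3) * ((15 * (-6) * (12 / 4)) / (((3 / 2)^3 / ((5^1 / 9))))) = -2000 / 9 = -222.22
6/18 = 1/3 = 0.33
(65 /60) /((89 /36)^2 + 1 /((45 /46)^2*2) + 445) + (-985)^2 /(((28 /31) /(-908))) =-33302032091077675 /34143557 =-975353332.14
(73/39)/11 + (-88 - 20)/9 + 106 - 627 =-228584/429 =-532.83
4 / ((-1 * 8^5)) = -1 / 8192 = -0.00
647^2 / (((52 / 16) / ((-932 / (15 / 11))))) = -17166317872 / 195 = -88032399.34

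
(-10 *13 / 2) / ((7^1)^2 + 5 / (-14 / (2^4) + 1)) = -65 / 89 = -0.73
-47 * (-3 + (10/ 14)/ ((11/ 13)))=7802/ 77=101.32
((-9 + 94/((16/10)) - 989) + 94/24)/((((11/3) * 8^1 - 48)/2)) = 1403/14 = 100.21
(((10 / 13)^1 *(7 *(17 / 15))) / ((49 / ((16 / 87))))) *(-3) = -544 / 7917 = -0.07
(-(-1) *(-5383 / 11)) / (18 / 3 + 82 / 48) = -63.49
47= 47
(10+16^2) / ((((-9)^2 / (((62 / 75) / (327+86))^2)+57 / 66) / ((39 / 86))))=219327108 / 36759433365899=0.00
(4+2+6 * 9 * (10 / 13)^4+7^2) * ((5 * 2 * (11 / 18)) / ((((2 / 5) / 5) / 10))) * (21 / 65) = 18239.84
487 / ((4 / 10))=2435 / 2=1217.50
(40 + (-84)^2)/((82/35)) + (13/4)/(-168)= 83448427/27552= 3028.76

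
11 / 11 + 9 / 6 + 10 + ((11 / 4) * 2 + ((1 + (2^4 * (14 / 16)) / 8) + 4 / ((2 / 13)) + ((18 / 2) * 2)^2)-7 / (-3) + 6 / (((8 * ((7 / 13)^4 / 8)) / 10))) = 31313197 / 28812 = 1086.81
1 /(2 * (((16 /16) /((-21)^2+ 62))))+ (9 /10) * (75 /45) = 253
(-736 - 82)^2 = 669124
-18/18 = -1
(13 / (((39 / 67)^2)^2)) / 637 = 20151121 / 113358609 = 0.18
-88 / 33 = -8 / 3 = -2.67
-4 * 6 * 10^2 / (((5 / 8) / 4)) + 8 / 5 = -76792 / 5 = -15358.40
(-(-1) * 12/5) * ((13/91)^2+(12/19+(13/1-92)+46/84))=-869186/4655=-186.72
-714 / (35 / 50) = -1020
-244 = -244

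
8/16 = 1/2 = 0.50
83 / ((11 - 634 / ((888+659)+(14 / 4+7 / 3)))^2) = 7204938587 / 9738334489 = 0.74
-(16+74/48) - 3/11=-4703/264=-17.81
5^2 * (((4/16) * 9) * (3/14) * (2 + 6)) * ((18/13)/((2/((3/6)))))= 6075/182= 33.38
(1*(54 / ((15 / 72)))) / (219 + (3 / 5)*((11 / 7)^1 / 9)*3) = 2268 / 1919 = 1.18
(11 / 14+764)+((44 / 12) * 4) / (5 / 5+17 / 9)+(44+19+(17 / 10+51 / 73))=27743203 / 33215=835.26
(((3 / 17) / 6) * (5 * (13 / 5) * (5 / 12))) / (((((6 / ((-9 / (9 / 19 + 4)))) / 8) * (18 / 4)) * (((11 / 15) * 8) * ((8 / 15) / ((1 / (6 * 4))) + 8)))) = -475 / 610368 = -0.00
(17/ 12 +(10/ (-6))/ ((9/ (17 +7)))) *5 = -545/ 36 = -15.14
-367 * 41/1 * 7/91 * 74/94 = -556739/611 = -911.19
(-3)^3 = -27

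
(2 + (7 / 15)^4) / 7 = 103651 / 354375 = 0.29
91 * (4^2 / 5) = 291.20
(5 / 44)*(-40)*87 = -4350 / 11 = -395.45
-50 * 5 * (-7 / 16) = 875 / 8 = 109.38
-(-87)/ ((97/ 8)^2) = 5568/ 9409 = 0.59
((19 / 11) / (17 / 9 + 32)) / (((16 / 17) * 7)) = 2907 / 375760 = 0.01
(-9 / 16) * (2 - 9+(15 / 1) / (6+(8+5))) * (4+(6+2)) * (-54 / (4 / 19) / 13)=-43011 / 52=-827.13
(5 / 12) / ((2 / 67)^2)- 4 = 463.60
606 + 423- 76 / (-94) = 48401 / 47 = 1029.81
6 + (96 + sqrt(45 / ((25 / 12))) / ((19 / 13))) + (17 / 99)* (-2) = 104.84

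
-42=-42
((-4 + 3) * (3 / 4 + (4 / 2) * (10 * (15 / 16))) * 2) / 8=-39 / 8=-4.88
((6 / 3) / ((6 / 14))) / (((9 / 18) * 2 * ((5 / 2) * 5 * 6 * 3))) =14 / 675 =0.02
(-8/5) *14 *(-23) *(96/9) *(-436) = -35940352/15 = -2396023.47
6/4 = 3/2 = 1.50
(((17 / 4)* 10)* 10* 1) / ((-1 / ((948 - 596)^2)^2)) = -6524685516800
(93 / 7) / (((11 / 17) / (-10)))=-15810 / 77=-205.32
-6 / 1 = -6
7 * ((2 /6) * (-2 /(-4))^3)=7 /24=0.29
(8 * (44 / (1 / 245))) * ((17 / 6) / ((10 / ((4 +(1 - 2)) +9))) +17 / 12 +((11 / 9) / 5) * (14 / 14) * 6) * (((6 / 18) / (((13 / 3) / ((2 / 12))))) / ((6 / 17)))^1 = 531454 / 27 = 19683.48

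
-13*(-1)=13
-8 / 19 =-0.42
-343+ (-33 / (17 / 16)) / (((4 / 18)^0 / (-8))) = -1607 / 17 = -94.53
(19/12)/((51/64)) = 304/153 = 1.99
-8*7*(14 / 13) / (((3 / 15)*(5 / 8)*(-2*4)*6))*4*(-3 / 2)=-784 / 13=-60.31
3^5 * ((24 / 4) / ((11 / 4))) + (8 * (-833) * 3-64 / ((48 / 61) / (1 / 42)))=-13488382 / 693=-19463.75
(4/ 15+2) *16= 544/ 15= 36.27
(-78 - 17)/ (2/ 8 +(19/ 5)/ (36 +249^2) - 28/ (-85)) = -2003795100/ 12222581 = -163.94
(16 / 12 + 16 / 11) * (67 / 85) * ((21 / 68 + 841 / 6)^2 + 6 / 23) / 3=115047488431 / 7959060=14454.91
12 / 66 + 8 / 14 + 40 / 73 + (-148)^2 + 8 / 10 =615670974 / 28105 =21906.10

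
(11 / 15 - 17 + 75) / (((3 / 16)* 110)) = 7048 / 2475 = 2.85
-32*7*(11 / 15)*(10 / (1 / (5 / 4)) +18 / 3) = -45584 / 15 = -3038.93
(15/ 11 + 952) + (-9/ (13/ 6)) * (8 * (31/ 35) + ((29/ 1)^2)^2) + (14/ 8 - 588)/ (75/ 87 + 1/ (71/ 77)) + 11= -235689638673959/ 80240160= -2937302.70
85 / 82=1.04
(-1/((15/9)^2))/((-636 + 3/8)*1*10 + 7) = 36/634925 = 0.00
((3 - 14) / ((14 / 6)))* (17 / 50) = -561 / 350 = -1.60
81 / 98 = 0.83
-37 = -37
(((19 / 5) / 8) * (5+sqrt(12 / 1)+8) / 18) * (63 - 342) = -7657 / 80 - 589 * sqrt(3) / 40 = -121.22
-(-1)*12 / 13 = 12 / 13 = 0.92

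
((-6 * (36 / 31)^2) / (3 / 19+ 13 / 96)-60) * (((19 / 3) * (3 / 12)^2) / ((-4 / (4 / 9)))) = 71299913 / 18508860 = 3.85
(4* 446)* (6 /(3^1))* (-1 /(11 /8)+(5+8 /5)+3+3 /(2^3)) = 1814774 /55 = 32995.89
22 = 22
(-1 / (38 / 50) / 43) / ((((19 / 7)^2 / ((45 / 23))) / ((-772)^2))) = -32853618000 / 6783551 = -4843.13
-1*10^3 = -1000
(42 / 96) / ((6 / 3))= 7 / 32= 0.22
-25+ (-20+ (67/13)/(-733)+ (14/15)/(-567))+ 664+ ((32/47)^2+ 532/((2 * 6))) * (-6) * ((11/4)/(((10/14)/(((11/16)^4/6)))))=778327720546617275/1340877916864512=580.46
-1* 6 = -6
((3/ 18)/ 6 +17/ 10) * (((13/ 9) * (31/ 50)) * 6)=125333/ 13500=9.28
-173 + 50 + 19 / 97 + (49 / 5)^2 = -64903 / 2425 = -26.76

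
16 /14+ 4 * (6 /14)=20 /7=2.86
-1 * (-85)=85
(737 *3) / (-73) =-2211 / 73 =-30.29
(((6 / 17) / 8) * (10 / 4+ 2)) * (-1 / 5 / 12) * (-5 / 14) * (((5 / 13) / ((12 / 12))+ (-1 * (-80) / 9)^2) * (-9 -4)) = -83605 / 68544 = -1.22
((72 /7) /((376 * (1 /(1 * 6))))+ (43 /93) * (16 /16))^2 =367450561 /936176409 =0.39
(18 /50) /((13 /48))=432 /325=1.33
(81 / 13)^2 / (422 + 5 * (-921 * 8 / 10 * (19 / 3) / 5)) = -405 / 44278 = -0.01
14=14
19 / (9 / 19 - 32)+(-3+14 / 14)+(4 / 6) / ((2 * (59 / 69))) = -78204 / 35341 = -2.21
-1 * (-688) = 688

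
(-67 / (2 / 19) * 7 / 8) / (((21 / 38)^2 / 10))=-2297765 / 126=-18236.23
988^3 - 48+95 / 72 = 69438976223 / 72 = 964430225.32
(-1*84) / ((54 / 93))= -434 / 3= -144.67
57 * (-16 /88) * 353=-40242 /11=-3658.36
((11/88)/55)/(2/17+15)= 17/113080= 0.00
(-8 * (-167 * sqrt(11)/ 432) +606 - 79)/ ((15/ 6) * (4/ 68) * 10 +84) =2839 * sqrt(11)/ 78462 +8959/ 1453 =6.29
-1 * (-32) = 32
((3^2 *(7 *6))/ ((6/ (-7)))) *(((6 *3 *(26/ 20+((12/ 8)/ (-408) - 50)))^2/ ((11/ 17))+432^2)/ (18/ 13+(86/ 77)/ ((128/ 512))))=-16502367011098059/ 159337600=-103568567.69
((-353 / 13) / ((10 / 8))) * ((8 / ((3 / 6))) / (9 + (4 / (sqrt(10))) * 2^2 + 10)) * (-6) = 86.68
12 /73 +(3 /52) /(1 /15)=3909 /3796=1.03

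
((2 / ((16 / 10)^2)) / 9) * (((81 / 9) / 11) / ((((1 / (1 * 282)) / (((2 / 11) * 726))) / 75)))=793125 / 4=198281.25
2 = 2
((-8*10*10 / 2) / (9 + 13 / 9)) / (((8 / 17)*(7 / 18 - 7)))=4050 / 329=12.31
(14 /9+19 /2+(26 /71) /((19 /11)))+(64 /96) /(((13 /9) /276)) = 43767779 /315666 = 138.65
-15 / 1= -15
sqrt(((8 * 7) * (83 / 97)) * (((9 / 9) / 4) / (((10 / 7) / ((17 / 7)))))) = sqrt(4790345) / 485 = 4.51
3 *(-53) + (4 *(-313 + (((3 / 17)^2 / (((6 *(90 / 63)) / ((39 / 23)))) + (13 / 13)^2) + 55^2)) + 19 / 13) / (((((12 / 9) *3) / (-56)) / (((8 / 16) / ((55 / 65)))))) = -32883248819 / 365585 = -89946.93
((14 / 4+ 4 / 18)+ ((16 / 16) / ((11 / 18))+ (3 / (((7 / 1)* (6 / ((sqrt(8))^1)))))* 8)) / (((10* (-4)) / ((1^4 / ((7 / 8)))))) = -1061 / 6930 - 8* sqrt(2) / 245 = -0.20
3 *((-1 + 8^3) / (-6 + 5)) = -1533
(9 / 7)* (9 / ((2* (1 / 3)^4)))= 6561 / 14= 468.64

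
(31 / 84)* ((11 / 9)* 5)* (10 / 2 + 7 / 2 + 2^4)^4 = 1404140815 / 1728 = 812581.49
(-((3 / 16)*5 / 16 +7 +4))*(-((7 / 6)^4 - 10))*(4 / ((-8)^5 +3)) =29892529 / 2717660160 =0.01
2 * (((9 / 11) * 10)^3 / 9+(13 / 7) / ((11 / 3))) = 1143438 / 9317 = 122.73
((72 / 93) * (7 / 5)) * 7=1176 / 155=7.59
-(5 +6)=-11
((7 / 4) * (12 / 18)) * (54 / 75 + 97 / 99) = 29449 / 14850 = 1.98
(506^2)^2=65554433296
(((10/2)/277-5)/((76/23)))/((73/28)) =-222180/384199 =-0.58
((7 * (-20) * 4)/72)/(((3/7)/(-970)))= 475300/27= 17603.70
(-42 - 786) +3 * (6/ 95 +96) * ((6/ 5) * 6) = 592308/ 475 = 1246.96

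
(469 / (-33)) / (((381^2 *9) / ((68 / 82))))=-15946 / 1767625497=-0.00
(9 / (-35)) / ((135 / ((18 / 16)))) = -3 / 1400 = -0.00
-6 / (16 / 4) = -3 / 2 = -1.50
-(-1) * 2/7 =2/7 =0.29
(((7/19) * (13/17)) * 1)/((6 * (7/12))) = 26/323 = 0.08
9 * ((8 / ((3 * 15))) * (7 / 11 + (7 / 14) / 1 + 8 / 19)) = 2604 / 1045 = 2.49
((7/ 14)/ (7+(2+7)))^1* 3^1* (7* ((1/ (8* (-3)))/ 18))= -7/ 4608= -0.00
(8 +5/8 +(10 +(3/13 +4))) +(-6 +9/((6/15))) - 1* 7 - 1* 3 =3053/104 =29.36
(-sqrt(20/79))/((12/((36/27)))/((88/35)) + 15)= -176 *sqrt(395)/129165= -0.03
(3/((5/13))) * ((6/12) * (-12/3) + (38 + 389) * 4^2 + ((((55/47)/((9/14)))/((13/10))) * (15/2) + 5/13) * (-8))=2471950/47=52594.68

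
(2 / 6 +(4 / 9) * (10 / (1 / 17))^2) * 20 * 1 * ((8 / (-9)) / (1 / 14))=-258950720 / 81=-3196922.47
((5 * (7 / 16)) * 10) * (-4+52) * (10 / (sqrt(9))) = 3500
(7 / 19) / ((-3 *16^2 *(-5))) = 7 / 72960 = 0.00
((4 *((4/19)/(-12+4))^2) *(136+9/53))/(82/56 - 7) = -202076/2965615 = -0.07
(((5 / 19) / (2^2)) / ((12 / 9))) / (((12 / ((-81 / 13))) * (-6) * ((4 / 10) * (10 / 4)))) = 135 / 31616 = 0.00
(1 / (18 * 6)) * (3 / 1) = 1 / 36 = 0.03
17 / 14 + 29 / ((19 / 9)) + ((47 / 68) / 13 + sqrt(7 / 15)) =sqrt(105) / 15 + 1764085 / 117572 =15.69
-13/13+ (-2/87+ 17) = 1390/87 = 15.98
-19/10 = -1.90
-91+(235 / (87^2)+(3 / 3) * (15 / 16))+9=-9813233 / 121104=-81.03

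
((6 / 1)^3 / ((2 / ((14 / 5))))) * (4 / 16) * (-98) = -37044 / 5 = -7408.80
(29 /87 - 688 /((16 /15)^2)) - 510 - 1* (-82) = -49553 /48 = -1032.35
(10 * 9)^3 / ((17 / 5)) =3645000 / 17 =214411.76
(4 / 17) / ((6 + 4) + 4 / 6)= 3 / 136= 0.02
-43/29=-1.48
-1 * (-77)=77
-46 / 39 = -1.18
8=8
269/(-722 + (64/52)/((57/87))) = -0.37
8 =8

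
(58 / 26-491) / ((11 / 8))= -50832 / 143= -355.47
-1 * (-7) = 7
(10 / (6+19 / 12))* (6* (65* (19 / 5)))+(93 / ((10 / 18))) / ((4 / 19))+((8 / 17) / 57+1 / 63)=2749.46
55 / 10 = 11 / 2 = 5.50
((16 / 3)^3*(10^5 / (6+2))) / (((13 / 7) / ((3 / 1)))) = 358400000 / 117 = 3063247.86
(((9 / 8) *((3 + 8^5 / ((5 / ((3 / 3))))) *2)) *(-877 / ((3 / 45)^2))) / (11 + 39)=-2328805971 / 40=-58220149.28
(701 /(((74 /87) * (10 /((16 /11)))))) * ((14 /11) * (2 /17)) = 6830544 /380545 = 17.95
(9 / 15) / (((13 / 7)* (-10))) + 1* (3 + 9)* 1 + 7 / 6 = 12806 / 975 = 13.13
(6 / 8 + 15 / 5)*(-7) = -105 / 4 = -26.25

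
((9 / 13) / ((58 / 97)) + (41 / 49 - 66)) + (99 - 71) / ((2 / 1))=-1847501 / 36946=-50.01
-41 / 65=-0.63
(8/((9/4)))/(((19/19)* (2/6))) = 32/3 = 10.67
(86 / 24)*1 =43 / 12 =3.58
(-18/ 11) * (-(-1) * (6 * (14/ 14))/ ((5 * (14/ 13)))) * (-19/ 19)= 702/ 385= 1.82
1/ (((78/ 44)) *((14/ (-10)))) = -110/ 273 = -0.40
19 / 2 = 9.50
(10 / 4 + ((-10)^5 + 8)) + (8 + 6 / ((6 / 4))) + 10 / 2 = -199945 / 2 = -99972.50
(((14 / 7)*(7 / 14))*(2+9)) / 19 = 0.58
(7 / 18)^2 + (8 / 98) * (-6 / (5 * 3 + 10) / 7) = 412399 / 2778300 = 0.15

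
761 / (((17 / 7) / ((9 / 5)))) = 47943 / 85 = 564.04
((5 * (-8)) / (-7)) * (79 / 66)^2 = 62410 / 7623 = 8.19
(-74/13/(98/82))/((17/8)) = -24272/10829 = -2.24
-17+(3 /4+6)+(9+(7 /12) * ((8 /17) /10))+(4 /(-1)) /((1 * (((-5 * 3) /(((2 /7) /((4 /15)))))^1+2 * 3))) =-737 /1020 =-0.72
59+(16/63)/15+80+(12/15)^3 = 3296371/23625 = 139.53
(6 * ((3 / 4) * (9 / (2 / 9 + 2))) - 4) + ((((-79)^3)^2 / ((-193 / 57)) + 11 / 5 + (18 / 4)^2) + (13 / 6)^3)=-7482231876054059 / 104220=-71792668164.02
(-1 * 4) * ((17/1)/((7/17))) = -1156/7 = -165.14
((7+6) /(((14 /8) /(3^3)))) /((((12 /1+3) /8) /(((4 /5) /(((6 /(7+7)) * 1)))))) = 4992 /25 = 199.68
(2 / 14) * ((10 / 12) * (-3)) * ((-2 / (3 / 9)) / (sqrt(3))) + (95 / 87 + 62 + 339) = 5 * sqrt(3) / 7 + 34982 / 87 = 403.33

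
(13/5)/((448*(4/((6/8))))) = 0.00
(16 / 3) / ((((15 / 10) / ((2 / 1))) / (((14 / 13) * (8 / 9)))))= 6.81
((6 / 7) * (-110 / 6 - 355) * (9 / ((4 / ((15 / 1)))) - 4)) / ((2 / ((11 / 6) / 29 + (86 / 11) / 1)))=-35902300 / 957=-37515.46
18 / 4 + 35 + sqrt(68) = 2 * sqrt(17) + 79 / 2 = 47.75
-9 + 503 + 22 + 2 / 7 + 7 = 3663 / 7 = 523.29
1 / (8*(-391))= -1 / 3128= -0.00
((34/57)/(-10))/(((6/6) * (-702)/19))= 17/10530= 0.00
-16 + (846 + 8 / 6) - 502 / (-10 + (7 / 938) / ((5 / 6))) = 8851928 / 10041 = 881.58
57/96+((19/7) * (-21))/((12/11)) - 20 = -2293/32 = -71.66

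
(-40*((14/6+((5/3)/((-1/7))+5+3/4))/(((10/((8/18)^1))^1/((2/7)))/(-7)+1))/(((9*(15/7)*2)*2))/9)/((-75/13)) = 7826/2241675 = 0.00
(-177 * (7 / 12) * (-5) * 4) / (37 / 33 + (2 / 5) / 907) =309037575 / 167861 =1841.03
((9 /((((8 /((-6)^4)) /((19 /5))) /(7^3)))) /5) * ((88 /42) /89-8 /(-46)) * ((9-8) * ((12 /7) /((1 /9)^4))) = 844086032.00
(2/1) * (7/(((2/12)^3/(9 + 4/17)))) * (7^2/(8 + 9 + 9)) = 11631816/221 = 52632.65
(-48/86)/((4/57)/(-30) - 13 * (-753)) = -20520/359892499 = -0.00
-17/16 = -1.06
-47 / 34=-1.38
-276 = -276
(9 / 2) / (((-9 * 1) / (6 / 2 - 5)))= 1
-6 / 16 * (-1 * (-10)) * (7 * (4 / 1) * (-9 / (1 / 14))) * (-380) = -5027400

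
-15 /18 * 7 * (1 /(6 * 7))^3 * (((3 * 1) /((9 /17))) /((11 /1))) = -85 /2095632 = -0.00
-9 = -9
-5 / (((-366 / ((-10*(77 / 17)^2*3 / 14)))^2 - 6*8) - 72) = 89676125 / 909100436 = 0.10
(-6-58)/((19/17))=-1088/19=-57.26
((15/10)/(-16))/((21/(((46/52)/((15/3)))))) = -23/29120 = -0.00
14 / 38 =7 / 19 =0.37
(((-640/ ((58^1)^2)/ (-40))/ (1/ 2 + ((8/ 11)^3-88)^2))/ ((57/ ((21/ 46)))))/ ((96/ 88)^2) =1500512167/ 359877336294727476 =0.00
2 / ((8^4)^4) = 1 / 140737488355328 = 0.00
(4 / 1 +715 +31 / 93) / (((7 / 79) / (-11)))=-1875302 / 21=-89300.10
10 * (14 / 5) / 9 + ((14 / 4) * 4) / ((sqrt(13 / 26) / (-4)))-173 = -1529 / 9-56 * sqrt(2) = -249.08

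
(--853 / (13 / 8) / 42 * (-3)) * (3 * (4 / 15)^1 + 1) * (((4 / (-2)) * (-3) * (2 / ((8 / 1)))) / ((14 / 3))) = -69093 / 3185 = -21.69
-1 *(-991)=991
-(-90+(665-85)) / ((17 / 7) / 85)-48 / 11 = -188698 / 11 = -17154.36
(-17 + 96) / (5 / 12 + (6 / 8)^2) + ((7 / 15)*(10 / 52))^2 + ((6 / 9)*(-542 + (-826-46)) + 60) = -229323937 / 285948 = -801.98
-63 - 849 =-912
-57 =-57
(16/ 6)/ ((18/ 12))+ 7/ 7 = 25/ 9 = 2.78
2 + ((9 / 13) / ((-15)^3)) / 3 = 29249 / 14625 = 2.00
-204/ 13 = -15.69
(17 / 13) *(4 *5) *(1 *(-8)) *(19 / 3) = -51680 / 39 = -1325.13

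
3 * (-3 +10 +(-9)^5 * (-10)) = 1771491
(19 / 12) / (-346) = -19 / 4152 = -0.00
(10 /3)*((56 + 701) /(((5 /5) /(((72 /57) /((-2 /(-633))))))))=19167240 /19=1008802.11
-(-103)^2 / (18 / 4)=-21218 / 9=-2357.56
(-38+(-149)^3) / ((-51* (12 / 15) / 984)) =1356274670 / 17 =79780862.94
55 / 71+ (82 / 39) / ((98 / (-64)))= -0.60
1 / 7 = 0.14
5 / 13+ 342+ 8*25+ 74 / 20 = 70991 / 130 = 546.08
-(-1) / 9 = 1 / 9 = 0.11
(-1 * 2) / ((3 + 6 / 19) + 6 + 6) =-38 / 291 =-0.13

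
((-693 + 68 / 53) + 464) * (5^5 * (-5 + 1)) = 2846462.26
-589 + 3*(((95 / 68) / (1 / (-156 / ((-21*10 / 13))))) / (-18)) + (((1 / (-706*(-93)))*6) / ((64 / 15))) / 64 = -9460948709141 / 16001642496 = -591.25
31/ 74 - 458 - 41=-36895/ 74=-498.58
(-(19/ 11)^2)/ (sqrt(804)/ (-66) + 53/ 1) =-57399/ 1019600-361 * sqrt(201)/ 11215600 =-0.06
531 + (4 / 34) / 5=45137 / 85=531.02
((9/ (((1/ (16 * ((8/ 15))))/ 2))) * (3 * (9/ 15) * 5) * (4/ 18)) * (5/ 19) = 1536/ 19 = 80.84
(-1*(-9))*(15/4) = 135/4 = 33.75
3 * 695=2085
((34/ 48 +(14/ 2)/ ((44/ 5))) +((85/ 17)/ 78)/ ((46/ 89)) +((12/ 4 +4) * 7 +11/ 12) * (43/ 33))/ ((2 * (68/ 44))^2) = 173669815/ 24886368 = 6.98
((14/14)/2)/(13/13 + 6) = 1/14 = 0.07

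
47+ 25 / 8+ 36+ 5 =729 / 8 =91.12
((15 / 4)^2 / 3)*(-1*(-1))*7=525 / 16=32.81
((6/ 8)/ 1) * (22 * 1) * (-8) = -132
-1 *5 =-5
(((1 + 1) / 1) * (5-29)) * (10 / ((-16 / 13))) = 390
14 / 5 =2.80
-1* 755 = -755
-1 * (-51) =51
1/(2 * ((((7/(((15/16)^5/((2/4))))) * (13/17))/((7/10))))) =2581875/27262976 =0.09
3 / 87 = 1 / 29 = 0.03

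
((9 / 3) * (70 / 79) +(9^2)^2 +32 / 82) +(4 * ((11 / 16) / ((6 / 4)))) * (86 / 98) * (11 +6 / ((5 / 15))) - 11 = 6284674619 / 952266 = 6599.70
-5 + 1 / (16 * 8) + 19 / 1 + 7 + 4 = 3201 / 128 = 25.01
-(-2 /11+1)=-9 /11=-0.82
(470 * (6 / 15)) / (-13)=-188 / 13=-14.46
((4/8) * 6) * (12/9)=4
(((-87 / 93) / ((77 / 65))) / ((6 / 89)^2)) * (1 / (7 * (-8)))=14931085 / 4812192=3.10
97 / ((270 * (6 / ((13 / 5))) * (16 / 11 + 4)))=13871 / 486000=0.03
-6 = -6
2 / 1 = 2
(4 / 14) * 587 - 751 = -4083 / 7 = -583.29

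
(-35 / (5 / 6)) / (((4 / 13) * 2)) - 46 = -457 / 4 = -114.25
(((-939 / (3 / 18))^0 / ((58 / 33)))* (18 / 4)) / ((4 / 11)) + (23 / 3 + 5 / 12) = 21053 / 1392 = 15.12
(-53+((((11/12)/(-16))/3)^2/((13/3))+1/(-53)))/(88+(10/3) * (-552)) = 4039919347/133498699776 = 0.03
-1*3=-3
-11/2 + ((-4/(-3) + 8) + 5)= 53/6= 8.83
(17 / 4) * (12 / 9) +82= 263 / 3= 87.67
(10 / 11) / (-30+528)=5 / 2739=0.00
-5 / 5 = -1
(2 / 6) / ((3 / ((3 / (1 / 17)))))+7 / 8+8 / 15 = 283 / 40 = 7.08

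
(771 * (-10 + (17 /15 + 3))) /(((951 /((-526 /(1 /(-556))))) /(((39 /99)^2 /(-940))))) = 25404482896 /110625075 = 229.64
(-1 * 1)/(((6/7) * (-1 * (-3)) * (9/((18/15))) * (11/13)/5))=-91/297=-0.31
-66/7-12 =-150/7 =-21.43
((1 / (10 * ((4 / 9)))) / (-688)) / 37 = -9 / 1018240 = -0.00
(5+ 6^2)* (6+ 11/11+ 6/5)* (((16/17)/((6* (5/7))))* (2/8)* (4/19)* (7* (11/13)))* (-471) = -1138010104/104975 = -10840.77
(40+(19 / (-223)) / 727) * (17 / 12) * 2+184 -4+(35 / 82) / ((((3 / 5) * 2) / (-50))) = 5494679371 / 19940883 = 275.55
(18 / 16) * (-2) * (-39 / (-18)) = -39 / 8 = -4.88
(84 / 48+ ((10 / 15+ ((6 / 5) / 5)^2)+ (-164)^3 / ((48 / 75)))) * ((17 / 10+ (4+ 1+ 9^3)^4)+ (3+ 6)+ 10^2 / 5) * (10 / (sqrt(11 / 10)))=-150036497521251804697481 * sqrt(110) / 82500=-19073891654393685207.41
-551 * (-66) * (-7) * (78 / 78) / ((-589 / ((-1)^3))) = -432.19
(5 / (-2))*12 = -30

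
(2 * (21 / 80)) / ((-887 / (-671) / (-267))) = -3762297 / 35480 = -106.04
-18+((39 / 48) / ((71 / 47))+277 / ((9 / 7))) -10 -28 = 1635659 / 10224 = 159.98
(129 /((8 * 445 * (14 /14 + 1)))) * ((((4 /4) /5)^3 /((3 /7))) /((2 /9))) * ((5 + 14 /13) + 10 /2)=24381 /1446250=0.02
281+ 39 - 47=273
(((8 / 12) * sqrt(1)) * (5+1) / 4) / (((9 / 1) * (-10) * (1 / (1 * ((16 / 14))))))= -4 / 315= -0.01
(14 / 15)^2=196 / 225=0.87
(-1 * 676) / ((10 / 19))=-6422 / 5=-1284.40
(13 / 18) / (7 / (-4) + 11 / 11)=-26 / 27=-0.96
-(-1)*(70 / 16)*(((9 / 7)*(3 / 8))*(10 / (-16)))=-675 / 512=-1.32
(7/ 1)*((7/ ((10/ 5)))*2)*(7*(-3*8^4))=-4214784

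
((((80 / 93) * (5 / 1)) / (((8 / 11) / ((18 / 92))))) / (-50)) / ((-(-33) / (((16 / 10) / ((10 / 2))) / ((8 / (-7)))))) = 7 / 35650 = 0.00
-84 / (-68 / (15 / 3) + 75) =-420 / 307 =-1.37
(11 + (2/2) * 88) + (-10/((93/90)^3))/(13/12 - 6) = 177249231/1757669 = 100.84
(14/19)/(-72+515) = 0.00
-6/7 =-0.86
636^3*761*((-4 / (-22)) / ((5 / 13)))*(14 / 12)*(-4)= -23753966116608 / 55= -431890293029.24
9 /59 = 0.15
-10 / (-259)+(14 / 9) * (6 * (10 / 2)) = 36290 / 777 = 46.71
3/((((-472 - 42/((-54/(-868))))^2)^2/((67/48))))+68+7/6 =37716385601617631081/545297141228187648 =69.17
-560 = -560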